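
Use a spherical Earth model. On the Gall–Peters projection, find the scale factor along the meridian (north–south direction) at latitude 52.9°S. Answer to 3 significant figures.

The Gall–Peters projection is cylindrical equal-area with φ₀ = 45°. A cylindrical equal-area projection with standard parallel φ₀ has meridian scale h = cos φ / cos φ₀ and parallel scale k = cos φ₀ / cos φ (so areas are preserved, h·k = 1).
h = cos 52.9° / cos 45° = 0.6032/0.7071 = 0.8531.

0.853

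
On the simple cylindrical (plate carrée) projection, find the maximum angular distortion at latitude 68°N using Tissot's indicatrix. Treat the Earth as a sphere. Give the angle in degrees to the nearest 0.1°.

54.1°

Plate carrée maps x = Rλ, y = Rφ. The meridian scale is h = 1 and the parallel scale is k = 1/cos φ = sec φ.
At 68°: h = 1.000, k = 2.669; principal scales a = 2.669, b = 1.000.
sin(ω/2) = (a − b)/(a + b) = 1.669/3.669 = 0.4550, so ω = 2 arcsin(0.4550) ≈ 54.1°.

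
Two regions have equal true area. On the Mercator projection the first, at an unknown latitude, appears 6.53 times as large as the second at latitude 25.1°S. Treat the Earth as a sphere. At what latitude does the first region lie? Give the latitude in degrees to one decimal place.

For equal true areas on Mercator, apparent areas scale as sec²φ, so the ratio is cos²φ₂ / cos²φ₁.
cos²φ₂ / cos²φ₁ = 6.53  ⇒  cos φ₁ = cos 25.1° / √6.53 = 0.9056/2.555 = 0.3544.
φ₁ = arccos(0.3544) ≈ 69.2°.

69.2°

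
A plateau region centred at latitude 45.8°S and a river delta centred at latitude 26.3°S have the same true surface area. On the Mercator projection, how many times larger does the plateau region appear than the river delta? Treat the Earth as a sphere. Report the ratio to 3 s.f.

1.65

Mercator is conformal with k = sec φ, so areal scale = k² = sec²φ.
At 45.8°: sec²(45.8°) = 1/0.6972² = 2.057.
At 26.3°: sec²(26.3°) = 1/0.8965² = 1.244.
Ratio = 2.057/1.244 = cos²(26.3°)/cos²(45.8°) ≈ 1.65.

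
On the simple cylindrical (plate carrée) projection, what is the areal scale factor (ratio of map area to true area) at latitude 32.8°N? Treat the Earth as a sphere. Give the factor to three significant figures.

Plate carrée maps x = Rλ, y = Rφ. The meridian scale is h = 1 and the parallel scale is k = 1/cos φ = sec φ.
Areal scale = h·k = 1 × sec φ; at 32.8°, h = 1.000, k = 1.190, so h·k = 1.190.

1.19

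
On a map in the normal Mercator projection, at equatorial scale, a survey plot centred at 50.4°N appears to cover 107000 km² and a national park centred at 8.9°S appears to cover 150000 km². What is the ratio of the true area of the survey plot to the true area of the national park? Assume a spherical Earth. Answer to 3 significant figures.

Mercator's areal exaggeration is sec²φ; hence true area = (apparent area) · cos²φ.
True area of survey plot: 107000 × cos²(50.4°) = 107000 × 0.4063 = 43480 km².
True area of national park: 150000 × cos²(8.9°) = 150000 × 0.9761 = 146400 km².
Ratio = 43480 / 146400 ≈ 0.297.

0.297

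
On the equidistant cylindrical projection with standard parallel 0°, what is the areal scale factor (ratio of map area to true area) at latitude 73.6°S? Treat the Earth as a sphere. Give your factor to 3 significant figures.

In the plate carrée (x = Rλ, y = Rφ), meridians are true-scale (h = 1) and parallels are stretched by k = sec φ.
Areal scale = h·k = 1 × sec φ; at 73.6°, h = 1.000, k = 3.542, so h·k = 3.542.

3.54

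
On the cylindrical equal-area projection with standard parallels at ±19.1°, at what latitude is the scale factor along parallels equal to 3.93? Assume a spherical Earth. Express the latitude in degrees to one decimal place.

76.1°

A cylindrical equal-area projection with standard parallel φ₀ has meridian scale h = cos φ / cos φ₀ and parallel scale k = cos φ₀ / cos φ (so areas are preserved, h·k = 1).
k = cos φ₀ / cos φ = 3.93  ⇒  cos φ = cos 19.1° / 3.93 = 0.2404.
φ = arccos(0.2404) ≈ 76.1°.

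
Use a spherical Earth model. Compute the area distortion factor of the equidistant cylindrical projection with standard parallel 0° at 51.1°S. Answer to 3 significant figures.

1.59

For the equirectangular projection with φ₀ = 0 (plate carrée), h = 1 along meridians and k = sec φ along parallels.
Areal scale = h·k = 1 × sec φ; at 51.1°, h = 1.000, k = 1.592, so h·k = 1.592.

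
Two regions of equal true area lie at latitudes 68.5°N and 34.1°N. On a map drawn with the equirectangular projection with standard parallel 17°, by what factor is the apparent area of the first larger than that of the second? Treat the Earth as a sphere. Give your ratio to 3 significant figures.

The equidistant cylindrical projection with φ₀ = 17° has h = 1 (meridians true) and k = cos φ₀ / cos φ along parallels.
Areal scale at 68.5°: h·k = 1.000 × 2.609 = 2.609.
Areal scale at 34.1°: h·k = 1.000 × 1.155 = 1.155.
Ratio = 2.609/1.155 ≈ 2.26.

2.26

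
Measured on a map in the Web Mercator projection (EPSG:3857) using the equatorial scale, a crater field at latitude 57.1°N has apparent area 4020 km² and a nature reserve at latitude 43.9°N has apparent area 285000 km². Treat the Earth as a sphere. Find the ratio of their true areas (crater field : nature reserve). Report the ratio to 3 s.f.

0.00802

Since Mercator area scale is 1/cos²φ, the true area equals the apparent area multiplied by cos²φ.
True area of crater field: 4020 × cos²(57.1°) = 4020 × 0.2950 = 1186 km².
True area of nature reserve: 285000 × cos²(43.9°) = 285000 × 0.5192 = 148000 km².
Ratio = 1186 / 148000 ≈ 0.00802.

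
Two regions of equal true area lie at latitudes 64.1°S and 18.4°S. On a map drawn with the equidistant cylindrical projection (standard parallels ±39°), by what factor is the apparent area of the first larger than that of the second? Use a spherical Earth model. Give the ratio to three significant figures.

With standard parallel φ₀ = 39°, the equirectangular projection gives x = Rλ cos φ₀, y = Rφ, so h = 1 and k = cos 39° / cos φ.
Areal scale at 64.1°: h·k = 1.000 × 1.779 = 1.779.
Areal scale at 18.4°: h·k = 1.000 × 0.8190 = 0.8190.
Ratio = 1.779/0.8190 ≈ 2.17.

2.17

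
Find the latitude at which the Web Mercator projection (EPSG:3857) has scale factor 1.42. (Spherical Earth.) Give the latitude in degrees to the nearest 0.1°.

Mercator scale is k = sec φ = 1/cos φ.
1/cos φ = 1.42  ⇒  cos φ = 0.7042  ⇒  φ = arccos(0.7042) ≈ 45.2°.

45.2°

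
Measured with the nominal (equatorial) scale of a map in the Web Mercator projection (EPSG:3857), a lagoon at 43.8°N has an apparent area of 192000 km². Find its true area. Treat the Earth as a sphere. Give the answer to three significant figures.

The Mercator projection is conformal; its linear scale factor is the same in every direction and equals sec φ = 1/cos φ.
Areal scale = k² = sec²φ = 1/cos²(43.8°) = 1/0.7218² = 1.920.
True area = apparent / (areal scale) = 192000 / 1.920 ≈ 100000 km².

100000 km²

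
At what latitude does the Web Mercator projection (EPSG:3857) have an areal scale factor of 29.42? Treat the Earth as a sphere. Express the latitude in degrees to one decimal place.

79.4°

Mercator areal scale is sec²φ.
sec²φ = 29.42  ⇒  cos²φ = 0.03399  ⇒  cos φ = 0.1844.
φ = arccos(0.1844) ≈ 79.4°.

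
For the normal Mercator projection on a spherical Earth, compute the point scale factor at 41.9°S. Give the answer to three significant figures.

The Mercator projection is conformal; its linear scale factor is the same in every direction and equals sec φ = 1/cos φ.
k = 1/cos 41.9° = 1/0.7443 = 1.344.

1.34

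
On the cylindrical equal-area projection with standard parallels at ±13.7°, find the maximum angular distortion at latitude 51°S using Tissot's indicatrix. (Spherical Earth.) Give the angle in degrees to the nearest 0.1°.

Cylindrical equal-area (φ₀ = 13.7°): h = cos φ / cos 13.7° along meridians, k = cos 13.7° / cos φ along parallels; h·k = 1.
At 51°: h = 0.6477, k = 1.544; principal scales a = 1.544, b = 0.6477.
sin(ω/2) = (a − b)/(a + b) = 0.8961/2.192 = 0.4089, so ω = 2 arcsin(0.4089) ≈ 48.3°.

48.3°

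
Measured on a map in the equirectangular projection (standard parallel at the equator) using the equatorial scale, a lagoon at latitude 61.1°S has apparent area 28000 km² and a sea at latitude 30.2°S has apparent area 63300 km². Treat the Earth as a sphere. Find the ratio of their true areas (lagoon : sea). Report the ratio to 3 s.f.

0.247

Plate carrée has h = 1 and k = sec φ, giving areal scale sec φ; true area = (apparent area) · cos φ.
True area of lagoon: 28000 × cos(61.1°) = 28000 × 0.4833 = 13530 km².
True area of sea: 63300 × cos(30.2°) = 63300 × 0.8643 = 54710 km².
Ratio = 13530 / 54710 ≈ 0.247.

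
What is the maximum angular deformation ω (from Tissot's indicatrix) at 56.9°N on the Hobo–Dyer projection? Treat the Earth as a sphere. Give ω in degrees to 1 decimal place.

41.8°

The Hobo–Dyer projection is cylindrical equal-area with φ₀ = 37.5°. A cylindrical equal-area projection with standard parallel φ₀ has meridian scale h = cos φ / cos φ₀ and parallel scale k = cos φ₀ / cos φ (so areas are preserved, h·k = 1).
At 56.9°: h = 0.6883, k = 1.453; principal scales a = 1.453, b = 0.6883.
sin(ω/2) = (a − b)/(a + b) = 0.7644/2.141 = 0.3570, so ω = 2 arcsin(0.3570) ≈ 41.8°.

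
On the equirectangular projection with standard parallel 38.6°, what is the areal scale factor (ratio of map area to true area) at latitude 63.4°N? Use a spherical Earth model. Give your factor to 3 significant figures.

The equidistant cylindrical projection with φ₀ = 38.6° has h = 1 (meridians true) and k = cos φ₀ / cos φ along parallels.
Areal scale = h·k = 1 × cos φ₀ / cos φ; at 63.4°, h = 1.000, k = 1.745, so h·k = 1.745.

1.75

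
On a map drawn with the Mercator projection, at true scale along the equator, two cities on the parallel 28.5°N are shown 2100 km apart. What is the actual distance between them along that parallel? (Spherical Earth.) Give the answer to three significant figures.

1850 km

Mercator is conformal, so the point scale is isotropic: h = k = sec φ = 1/cos φ.
Along the parallel at 28.5°, map distances are exaggerated by k = sec 28.5° = 1.138.
True distance = 2100 / 1.138 = 2100 × cos 28.5° ≈ 1850 km.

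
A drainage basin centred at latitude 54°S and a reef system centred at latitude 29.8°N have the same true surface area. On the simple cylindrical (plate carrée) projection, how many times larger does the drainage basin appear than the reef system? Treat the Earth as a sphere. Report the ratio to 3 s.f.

1.48

Plate carrée maps x = Rλ, y = Rφ. The meridian scale is h = 1 and the parallel scale is k = 1/cos φ = sec φ.
Areal scale at 54°: h·k = 1.000 × 1.701 = 1.701.
Areal scale at 29.8°: h·k = 1.000 × 1.152 = 1.152.
Ratio = 1.701/1.152 ≈ 1.48.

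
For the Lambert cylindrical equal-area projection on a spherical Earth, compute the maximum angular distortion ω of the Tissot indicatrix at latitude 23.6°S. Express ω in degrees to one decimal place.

10.0°

The Lambert cylindrical equal-area projection is the cylindrical equal-area projection with its standard parallel at the equator (φ₀ = 0). Cylindrical equal-area (φ₀ = 0°): h = cos φ / cos 0° along meridians, k = cos 0° / cos φ along parallels; h·k = 1.
At 23.6°: h = 0.9164, k = 1.091; principal scales a = 1.091, b = 0.9164.
sin(ω/2) = (a − b)/(a + b) = 0.1749/2.008 = 0.08712, so ω = 2 arcsin(0.08712) ≈ 10.0°.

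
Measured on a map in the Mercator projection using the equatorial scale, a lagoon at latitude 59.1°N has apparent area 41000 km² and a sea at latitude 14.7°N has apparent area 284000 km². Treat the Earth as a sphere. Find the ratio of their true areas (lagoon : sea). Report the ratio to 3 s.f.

0.0407

On Mercator the areal scale is sec²φ, so true area = apparent × cos²φ.
True area of lagoon: 41000 × cos²(59.1°) = 41000 × 0.2637 = 10810 km².
True area of sea: 284000 × cos²(14.7°) = 284000 × 0.9356 = 265700 km².
Ratio = 10810 / 265700 ≈ 0.0407.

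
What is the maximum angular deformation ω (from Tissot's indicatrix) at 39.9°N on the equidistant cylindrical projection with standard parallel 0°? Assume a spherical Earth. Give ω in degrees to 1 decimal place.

15.1°

Plate carrée maps x = Rλ, y = Rφ. The meridian scale is h = 1 and the parallel scale is k = 1/cos φ = sec φ.
At 39.9°: h = 1.000, k = 1.304; principal scales a = 1.304, b = 1.000.
sin(ω/2) = (a − b)/(a + b) = 0.3035/2.304 = 0.1318, so ω = 2 arcsin(0.1318) ≈ 15.1°.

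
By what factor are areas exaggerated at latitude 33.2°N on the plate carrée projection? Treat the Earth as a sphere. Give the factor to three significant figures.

1.20

For the equirectangular projection with φ₀ = 0 (plate carrée), h = 1 along meridians and k = sec φ along parallels.
Areal scale = h·k = 1 × sec φ; at 33.2°, h = 1.000, k = 1.195, so h·k = 1.195.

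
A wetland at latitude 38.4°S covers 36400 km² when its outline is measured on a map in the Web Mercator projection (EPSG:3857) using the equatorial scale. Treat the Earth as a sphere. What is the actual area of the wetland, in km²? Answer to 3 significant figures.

Mercator is conformal, so the point scale is isotropic: h = k = sec φ = 1/cos φ.
Areal scale = k² = sec²φ = 1/cos²(38.4°) = 1/0.7837² = 1.628.
True area = apparent / (areal scale) = 36400 / 1.628 ≈ 22400 km².

22400 km²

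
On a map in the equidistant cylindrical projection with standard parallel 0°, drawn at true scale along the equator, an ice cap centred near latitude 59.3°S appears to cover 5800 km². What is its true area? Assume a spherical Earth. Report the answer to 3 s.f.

For the equirectangular projection with φ₀ = 0 (plate carrée), h = 1 along meridians and k = sec φ along parallels.
Areal scale = h·k = 1 × sec φ; at 59.3°, h = 1.000, k = 1.959, so h·k = 1.959.
True area = apparent / (areal scale) = 5800 / 1.959 ≈ 2960 km².

2960 km²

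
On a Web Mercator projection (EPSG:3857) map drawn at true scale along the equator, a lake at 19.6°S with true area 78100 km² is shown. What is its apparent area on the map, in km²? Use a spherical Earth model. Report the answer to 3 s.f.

For Mercator, h = k = sec φ (a conformal cylindrical projection has a single point scale, 1/cos φ).
Areal scale = k² = sec²φ = 1/cos²(19.6°) = 1/0.9421² = 1.127.
Apparent area = 78100 × 1.127 ≈ 88000 km².

88000 km²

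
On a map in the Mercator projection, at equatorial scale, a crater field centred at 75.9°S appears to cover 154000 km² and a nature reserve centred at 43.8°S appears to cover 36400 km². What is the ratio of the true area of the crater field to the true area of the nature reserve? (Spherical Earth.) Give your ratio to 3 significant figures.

0.482

On Mercator the areal scale is sec²φ, so true area = apparent × cos²φ.
True area of crater field: 154000 × cos²(75.9°) = 154000 × 0.05935 = 9140 km².
True area of nature reserve: 36400 × cos²(43.8°) = 36400 × 0.5209 = 18960 km².
Ratio = 9140 / 18960 ≈ 0.482.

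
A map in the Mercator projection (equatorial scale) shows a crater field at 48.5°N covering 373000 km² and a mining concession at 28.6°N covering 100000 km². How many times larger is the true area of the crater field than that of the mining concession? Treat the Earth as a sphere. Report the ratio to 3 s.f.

2.12

Since Mercator area scale is 1/cos²φ, the true area equals the apparent area multiplied by cos²φ.
True area of crater field: 373000 × cos²(48.5°) = 373000 × 0.4391 = 163800 km².
True area of mining concession: 100000 × cos²(28.6°) = 100000 × 0.7709 = 77090 km².
Ratio = 163800 / 77090 ≈ 2.12.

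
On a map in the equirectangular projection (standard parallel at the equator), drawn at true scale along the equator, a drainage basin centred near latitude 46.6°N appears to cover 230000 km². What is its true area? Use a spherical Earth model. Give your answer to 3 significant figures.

Plate carrée maps x = Rλ, y = Rφ. The meridian scale is h = 1 and the parallel scale is k = 1/cos φ = sec φ.
Areal scale = h·k = 1 × sec φ; at 46.6°, h = 1.000, k = 1.455, so h·k = 1.455.
True area = apparent / (areal scale) = 230000 / 1.455 ≈ 158000 km².

158000 km²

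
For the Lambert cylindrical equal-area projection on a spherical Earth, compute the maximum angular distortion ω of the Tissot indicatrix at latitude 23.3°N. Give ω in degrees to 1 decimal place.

9.7°

The Lambert cylindrical equal-area projection is the cylindrical equal-area projection with its standard parallel at the equator (φ₀ = 0). Cylindrical equal-area (φ₀ = 0°): h = cos φ / cos 0° along meridians, k = cos 0° / cos φ along parallels; h·k = 1.
At 23.3°: h = 0.9184, k = 1.089; principal scales a = 1.089, b = 0.9184.
sin(ω/2) = (a − b)/(a + b) = 0.1703/2.007 = 0.08487, so ω = 2 arcsin(0.08487) ≈ 9.7°.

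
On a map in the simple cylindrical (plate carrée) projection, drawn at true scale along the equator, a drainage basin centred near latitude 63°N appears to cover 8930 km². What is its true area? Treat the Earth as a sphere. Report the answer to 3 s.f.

4050 km²

In the plate carrée (x = Rλ, y = Rφ), meridians are true-scale (h = 1) and parallels are stretched by k = sec φ.
Areal scale = h·k = 1 × sec φ; at 63°, h = 1.000, k = 2.203, so h·k = 2.203.
True area = apparent / (areal scale) = 8930 / 2.203 ≈ 4050 km².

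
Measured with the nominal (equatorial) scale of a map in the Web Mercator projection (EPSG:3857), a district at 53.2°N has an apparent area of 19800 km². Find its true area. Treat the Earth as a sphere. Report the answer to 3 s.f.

For Mercator, h = k = sec φ (a conformal cylindrical projection has a single point scale, 1/cos φ).
Areal scale = k² = sec²φ = 1/cos²(53.2°) = 1/0.5990² = 2.787.
True area = apparent / (areal scale) = 19800 / 2.787 ≈ 7100 km².

7100 km²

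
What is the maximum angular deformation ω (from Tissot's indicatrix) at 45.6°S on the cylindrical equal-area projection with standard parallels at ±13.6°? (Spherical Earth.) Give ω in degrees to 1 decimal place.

37.0°

For cylindrical equal-area with standard parallel φ₀, h = cos φ / cos φ₀ and k = cos φ₀ / cos φ, so h·k = 1.
At 45.6°: h = 0.7198, k = 1.389; principal scales a = 1.389, b = 0.7198.
sin(ω/2) = (a − b)/(a + b) = 0.6693/2.109 = 0.3174, so ω = 2 arcsin(0.3174) ≈ 37.0°.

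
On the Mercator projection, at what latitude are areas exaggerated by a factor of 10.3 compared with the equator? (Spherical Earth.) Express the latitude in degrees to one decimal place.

71.8°

Mercator areal scale is sec²φ.
sec²φ = 10.3  ⇒  cos²φ = 0.09709  ⇒  cos φ = 0.3116.
φ = arccos(0.3116) ≈ 71.8°.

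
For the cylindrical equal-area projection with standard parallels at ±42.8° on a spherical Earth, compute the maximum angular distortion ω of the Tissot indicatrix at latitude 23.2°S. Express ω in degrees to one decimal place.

25.6°

Cylindrical equal-area (φ₀ = 42.8°): h = cos φ / cos 42.8° along meridians, k = cos 42.8° / cos φ along parallels; h·k = 1.
At 23.2°: h = 1.253, k = 0.7983; principal scales a = 1.253, b = 0.7983.
sin(ω/2) = (a − b)/(a + b) = 0.4544/2.051 = 0.2216, so ω = 2 arcsin(0.2216) ≈ 25.6°.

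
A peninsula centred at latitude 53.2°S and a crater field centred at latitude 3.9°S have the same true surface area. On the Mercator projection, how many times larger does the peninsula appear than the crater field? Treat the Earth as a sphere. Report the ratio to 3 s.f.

2.77

Mercator is conformal with k = sec φ, so areal scale = k² = sec²φ.
At 53.2°: sec²(53.2°) = 1/0.5990² = 2.787.
At 3.9°: sec²(3.9°) = 1/0.9977² = 1.005.
Ratio = 2.787/1.005 = cos²(3.9°)/cos²(53.2°) ≈ 2.77.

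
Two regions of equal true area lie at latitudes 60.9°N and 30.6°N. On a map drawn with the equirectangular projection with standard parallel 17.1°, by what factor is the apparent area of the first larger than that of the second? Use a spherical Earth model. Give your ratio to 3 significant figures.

The equidistant cylindrical projection with φ₀ = 17.1° has h = 1 (meridians true) and k = cos φ₀ / cos φ along parallels.
Areal scale at 60.9°: h·k = 1.000 × 1.965 = 1.965.
Areal scale at 30.6°: h·k = 1.000 × 1.110 = 1.110.
Ratio = 1.965/1.110 ≈ 1.77.

1.77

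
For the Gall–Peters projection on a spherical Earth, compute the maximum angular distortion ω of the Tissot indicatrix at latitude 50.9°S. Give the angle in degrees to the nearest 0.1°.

13.1°

Gall–Peters is a cylindrical equal-area projection with standard parallels at ±45°. For cylindrical equal-area with standard parallel φ₀, h = cos φ / cos φ₀ and k = cos φ₀ / cos φ, so h·k = 1.
At 50.9°: h = 0.8919, k = 1.121; principal scales a = 1.121, b = 0.8919.
sin(ω/2) = (a − b)/(a + b) = 0.2293/2.013 = 0.1139, so ω = 2 arcsin(0.1139) ≈ 13.1°.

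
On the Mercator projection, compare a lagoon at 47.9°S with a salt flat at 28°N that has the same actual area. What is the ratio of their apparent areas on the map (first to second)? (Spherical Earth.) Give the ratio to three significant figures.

On Mercator, area is exaggerated by sec²φ = 1/cos²φ.
At 47.9°: sec²(47.9°) = 1/0.6704² = 2.225.
At 28°: sec²(28°) = 1/0.8829² = 1.283.
Ratio = 2.225/1.283 = cos²(28°)/cos²(47.9°) ≈ 1.73.

1.73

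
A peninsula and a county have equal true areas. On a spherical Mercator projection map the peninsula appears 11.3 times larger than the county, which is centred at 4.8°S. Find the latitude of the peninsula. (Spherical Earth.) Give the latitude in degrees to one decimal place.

72.8°

For equal true areas on Mercator, apparent areas scale as sec²φ, so the ratio is cos²φ₂ / cos²φ₁.
cos²φ₂ / cos²φ₁ = 11.3  ⇒  cos φ₁ = cos 4.8° / √11.3 = 0.9965/3.362 = 0.2964.
φ₁ = arccos(0.2964) ≈ 72.8°.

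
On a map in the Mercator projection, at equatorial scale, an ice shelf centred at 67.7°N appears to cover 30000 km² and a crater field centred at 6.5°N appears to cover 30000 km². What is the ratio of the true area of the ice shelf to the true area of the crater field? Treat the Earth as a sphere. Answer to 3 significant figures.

Since Mercator area scale is 1/cos²φ, the true area equals the apparent area multiplied by cos²φ.
True area of ice shelf: 30000 × cos²(67.7°) = 30000 × 0.1440 = 4320 km².
True area of crater field: 30000 × cos²(6.5°) = 30000 × 0.9872 = 29620 km².
Ratio = 4320 / 29620 ≈ 0.146.

0.146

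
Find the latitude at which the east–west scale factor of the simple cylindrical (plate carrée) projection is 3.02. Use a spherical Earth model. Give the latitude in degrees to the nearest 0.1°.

70.7°

Plate carrée: h = 1, k = sec φ along parallels.
sec φ = 3.02  ⇒  cos φ = 0.3311  ⇒  φ ≈ 70.7°.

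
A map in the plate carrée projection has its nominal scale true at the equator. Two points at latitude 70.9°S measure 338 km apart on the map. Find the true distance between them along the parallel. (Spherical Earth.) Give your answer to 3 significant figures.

111 km

Plate carrée maps x = Rλ, y = Rφ. The meridian scale is h = 1 and the parallel scale is k = 1/cos φ = sec φ.
Along the parallel at 70.9°, map distances are exaggerated by k = sec 70.9° = 3.056.
True distance = 338 / 3.056 = 338 × cos 70.9° ≈ 111 km.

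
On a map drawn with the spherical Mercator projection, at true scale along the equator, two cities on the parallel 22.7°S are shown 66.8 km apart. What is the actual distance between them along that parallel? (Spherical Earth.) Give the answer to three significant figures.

61.6 km

For Mercator, h = k = sec φ (a conformal cylindrical projection has a single point scale, 1/cos φ).
Along the parallel at 22.7°, map distances are exaggerated by k = sec 22.7° = 1.084.
True distance = 66.8 / 1.084 = 66.8 × cos 22.7° ≈ 61.6 km.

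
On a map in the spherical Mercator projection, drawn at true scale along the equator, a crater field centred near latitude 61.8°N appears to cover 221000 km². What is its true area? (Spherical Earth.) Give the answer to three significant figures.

Mercator is conformal, so the point scale is isotropic: h = k = sec φ = 1/cos φ.
Areal scale = k² = sec²φ = 1/cos²(61.8°) = 1/0.4726² = 4.478.
True area = apparent / (areal scale) = 221000 / 4.478 ≈ 49400 km².

49400 km²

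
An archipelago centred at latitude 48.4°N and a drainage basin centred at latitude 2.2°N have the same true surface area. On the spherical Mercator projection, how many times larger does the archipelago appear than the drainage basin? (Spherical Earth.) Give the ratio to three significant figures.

2.27

On Mercator, area is exaggerated by sec²φ = 1/cos²φ.
At 48.4°: sec²(48.4°) = 1/0.6639² = 2.269.
At 2.2°: sec²(2.2°) = 1/0.9993² = 1.001.
Ratio = 2.269/1.001 = cos²(2.2°)/cos²(48.4°) ≈ 2.27.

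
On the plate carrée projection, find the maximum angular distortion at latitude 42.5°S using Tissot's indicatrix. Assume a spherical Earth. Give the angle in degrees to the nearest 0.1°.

For the equirectangular projection with φ₀ = 0 (plate carrée), h = 1 along meridians and k = sec φ along parallels.
At 42.5°: h = 1.000, k = 1.356; principal scales a = 1.356, b = 1.000.
sin(ω/2) = (a − b)/(a + b) = 0.3563/2.356 = 0.1512, so ω = 2 arcsin(0.1512) ≈ 17.4°.

17.4°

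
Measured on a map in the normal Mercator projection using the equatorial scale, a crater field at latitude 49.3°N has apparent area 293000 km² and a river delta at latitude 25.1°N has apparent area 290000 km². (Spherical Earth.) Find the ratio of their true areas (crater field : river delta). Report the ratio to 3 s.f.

Mercator's areal exaggeration is sec²φ; hence true area = (apparent area) · cos²φ.
True area of crater field: 293000 × cos²(49.3°) = 293000 × 0.4252 = 124600 km².
True area of river delta: 290000 × cos²(25.1°) = 290000 × 0.8201 = 237800 km².
Ratio = 124600 / 237800 ≈ 0.524.

0.524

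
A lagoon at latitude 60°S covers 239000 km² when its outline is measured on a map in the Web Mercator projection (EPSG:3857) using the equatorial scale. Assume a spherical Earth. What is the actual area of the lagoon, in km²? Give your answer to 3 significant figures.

59800 km²

The Mercator projection is conformal; its linear scale factor is the same in every direction and equals sec φ = 1/cos φ.
Areal scale = k² = sec²φ = 1/cos²(60°) = 1/0.5000² = 4.000.
True area = apparent / (areal scale) = 239000 / 4.000 ≈ 59800 km².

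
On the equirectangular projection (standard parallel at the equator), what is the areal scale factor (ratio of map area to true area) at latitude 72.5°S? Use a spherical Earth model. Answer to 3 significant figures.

3.33

In the plate carrée (x = Rλ, y = Rφ), meridians are true-scale (h = 1) and parallels are stretched by k = sec φ.
Areal scale = h·k = 1 × sec φ; at 72.5°, h = 1.000, k = 3.326, so h·k = 3.326.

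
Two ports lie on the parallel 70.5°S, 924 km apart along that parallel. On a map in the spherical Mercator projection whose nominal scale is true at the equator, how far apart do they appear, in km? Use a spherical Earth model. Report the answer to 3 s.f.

The Mercator projection is conformal; its linear scale factor is the same in every direction and equals sec φ = 1/cos φ.
Along the parallel, k = sec 70.5° = 1/0.3338 = 2.996.
Map distance = 924 × 2.996 ≈ 2770 km.

2770 km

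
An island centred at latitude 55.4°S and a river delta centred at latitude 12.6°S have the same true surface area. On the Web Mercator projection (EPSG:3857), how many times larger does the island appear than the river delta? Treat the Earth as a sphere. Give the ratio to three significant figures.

2.95

On Mercator, area is exaggerated by sec²φ = 1/cos²φ.
At 55.4°: sec²(55.4°) = 1/0.5678² = 3.101.
At 12.6°: sec²(12.6°) = 1/0.9759² = 1.050.
Ratio = 3.101/1.050 = cos²(12.6°)/cos²(55.4°) ≈ 2.95.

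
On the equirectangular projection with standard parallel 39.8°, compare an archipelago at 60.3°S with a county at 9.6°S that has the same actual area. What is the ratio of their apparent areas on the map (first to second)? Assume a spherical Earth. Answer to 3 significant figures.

With standard parallel φ₀ = 39.8°, the equirectangular projection gives x = Rλ cos φ₀, y = Rφ, so h = 1 and k = cos 39.8° / cos φ.
Areal scale at 60.3°: h·k = 1.000 × 1.551 = 1.551.
Areal scale at 9.6°: h·k = 1.000 × 0.7792 = 0.7792.
Ratio = 1.551/0.7792 ≈ 1.99.

1.99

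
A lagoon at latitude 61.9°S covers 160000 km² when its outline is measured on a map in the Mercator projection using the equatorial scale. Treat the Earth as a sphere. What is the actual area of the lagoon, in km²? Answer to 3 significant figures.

35500 km²

The Mercator projection is conformal; its linear scale factor is the same in every direction and equals sec φ = 1/cos φ.
Areal scale = k² = sec²φ = 1/cos²(61.9°) = 1/0.4710² = 4.508.
True area = apparent / (areal scale) = 160000 / 4.508 ≈ 35500 km².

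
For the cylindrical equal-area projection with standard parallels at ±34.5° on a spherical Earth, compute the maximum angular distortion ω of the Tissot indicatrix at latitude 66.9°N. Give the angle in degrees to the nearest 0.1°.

Cylindrical equal-area (φ₀ = 34.5°): h = cos φ / cos 34.5° along meridians, k = cos 34.5° / cos φ along parallels; h·k = 1.
At 66.9°: h = 0.4761, k = 2.101; principal scales a = 2.101, b = 0.4761.
sin(ω/2) = (a − b)/(a + b) = 1.624/2.577 = 0.6305, so ω = 2 arcsin(0.6305) ≈ 78.2°.

78.2°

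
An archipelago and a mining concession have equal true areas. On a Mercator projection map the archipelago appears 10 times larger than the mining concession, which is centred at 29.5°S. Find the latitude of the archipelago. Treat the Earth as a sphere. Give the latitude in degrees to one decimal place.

Mercator areal scale is sec²φ, so apparent-area ratio = sec²φ₁ / sec²φ₂ = cos²φ₂ / cos²φ₁.
cos²φ₂ / cos²φ₁ = 10  ⇒  cos φ₁ = cos 29.5° / √10 = 0.8704/3.162 = 0.2752.
φ₁ = arccos(0.2752) ≈ 74.0°.

74.0°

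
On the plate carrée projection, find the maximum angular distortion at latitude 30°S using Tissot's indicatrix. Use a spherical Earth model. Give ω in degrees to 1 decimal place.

For the equirectangular projection with φ₀ = 0 (plate carrée), h = 1 along meridians and k = sec φ along parallels.
At 30°: h = 1.000, k = 1.155; principal scales a = 1.155, b = 1.000.
sin(ω/2) = (a − b)/(a + b) = 0.1547/2.155 = 0.07180, so ω = 2 arcsin(0.07180) ≈ 8.2°.

8.2°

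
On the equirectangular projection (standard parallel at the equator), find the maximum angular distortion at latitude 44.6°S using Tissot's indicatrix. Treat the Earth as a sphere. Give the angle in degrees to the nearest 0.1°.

For the equirectangular projection with φ₀ = 0 (plate carrée), h = 1 along meridians and k = sec φ along parallels.
At 44.6°: h = 1.000, k = 1.404; principal scales a = 1.404, b = 1.000.
sin(ω/2) = (a − b)/(a + b) = 0.4044/2.404 = 0.1682, so ω = 2 arcsin(0.1682) ≈ 19.4°.

19.4°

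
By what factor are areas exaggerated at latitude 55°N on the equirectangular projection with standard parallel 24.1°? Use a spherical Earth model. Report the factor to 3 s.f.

The equidistant cylindrical projection with φ₀ = 24.1° has h = 1 (meridians true) and k = cos φ₀ / cos φ along parallels.
Areal scale = h·k = 1 × cos φ₀ / cos φ; at 55°, h = 1.000, k = 1.591, so h·k = 1.591.

1.59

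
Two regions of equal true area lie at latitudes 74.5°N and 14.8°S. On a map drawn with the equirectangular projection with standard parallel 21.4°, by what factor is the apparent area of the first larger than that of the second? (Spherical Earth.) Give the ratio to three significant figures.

3.62

In the equirectangular projection with standard parallel φ₀ = 21.4° (x = Rλ cos φ₀, y = Rφ), meridians are true-scale (h = 1) and the parallel scale is k = cos φ₀ / cos φ.
Areal scale at 74.5°: h·k = 1.000 × 3.484 = 3.484.
Areal scale at 14.8°: h·k = 1.000 × 0.9630 = 0.9630.
Ratio = 3.484/0.9630 ≈ 3.62.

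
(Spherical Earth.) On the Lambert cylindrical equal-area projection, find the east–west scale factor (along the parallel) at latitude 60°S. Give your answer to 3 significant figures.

The Lambert cylindrical equal-area projection is the cylindrical equal-area projection with its standard parallel at the equator (φ₀ = 0). A cylindrical equal-area projection with standard parallel φ₀ has meridian scale h = cos φ / cos φ₀ and parallel scale k = cos φ₀ / cos φ (so areas are preserved, h·k = 1).
k = cos 0° / cos 60° = 1.000/0.5000 = 2.000.

2.00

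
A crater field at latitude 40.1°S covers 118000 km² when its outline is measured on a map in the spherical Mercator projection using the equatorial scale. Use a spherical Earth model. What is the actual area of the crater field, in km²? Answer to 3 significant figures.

69000 km²

For Mercator, h = k = sec φ (a conformal cylindrical projection has a single point scale, 1/cos φ).
Areal scale = k² = sec²φ = 1/cos²(40.1°) = 1/0.7649² = 1.709.
True area = apparent / (areal scale) = 118000 / 1.709 ≈ 69000 km².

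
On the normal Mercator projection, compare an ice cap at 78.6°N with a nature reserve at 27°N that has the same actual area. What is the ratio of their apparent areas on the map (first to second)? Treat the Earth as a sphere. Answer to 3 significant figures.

Mercator areal scale is sec²φ.
At 78.6°: sec²(78.6°) = 1/0.1977² = 25.60.
At 27°: sec²(27°) = 1/0.8910² = 1.260.
Ratio = 25.60/1.260 = cos²(27°)/cos²(78.6°) ≈ 20.3.

20.3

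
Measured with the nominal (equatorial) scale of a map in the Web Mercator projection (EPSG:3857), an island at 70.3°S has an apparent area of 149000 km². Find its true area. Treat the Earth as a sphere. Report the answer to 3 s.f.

16900 km²

Mercator is conformal, so the point scale is isotropic: h = k = sec φ = 1/cos φ.
Areal scale = k² = sec²φ = 1/cos²(70.3°) = 1/0.3371² = 8.800.
True area = apparent / (areal scale) = 149000 / 8.800 ≈ 16900 km².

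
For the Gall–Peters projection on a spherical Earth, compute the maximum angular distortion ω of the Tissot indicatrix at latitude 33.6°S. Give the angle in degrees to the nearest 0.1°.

Gall–Peters is a cylindrical equal-area projection with standard parallels at ±45°. A cylindrical equal-area projection with standard parallel φ₀ has meridian scale h = cos φ / cos φ₀ and parallel scale k = cos φ₀ / cos φ (so areas are preserved, h·k = 1).
At 33.6°: h = 1.178, k = 0.8489; principal scales a = 1.178, b = 0.8489.
sin(ω/2) = (a − b)/(a + b) = 0.3290/2.027 = 0.1623, so ω = 2 arcsin(0.1623) ≈ 18.7°.

18.7°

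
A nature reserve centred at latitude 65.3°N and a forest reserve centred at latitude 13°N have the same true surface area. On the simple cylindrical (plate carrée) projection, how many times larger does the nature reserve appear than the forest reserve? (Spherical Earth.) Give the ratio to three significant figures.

2.33

In the plate carrée (x = Rλ, y = Rφ), meridians are true-scale (h = 1) and parallels are stretched by k = sec φ.
Areal scale at 65.3°: h·k = 1.000 × 2.393 = 2.393.
Areal scale at 13°: h·k = 1.000 × 1.026 = 1.026.
Ratio = 2.393/1.026 ≈ 2.33.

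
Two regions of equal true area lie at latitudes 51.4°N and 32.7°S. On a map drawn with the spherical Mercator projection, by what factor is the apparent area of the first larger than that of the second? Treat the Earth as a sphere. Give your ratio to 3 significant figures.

1.82

Mercator areal scale is sec²φ.
At 51.4°: sec²(51.4°) = 1/0.6239² = 2.569.
At 32.7°: sec²(32.7°) = 1/0.8415² = 1.412.
Ratio = 2.569/1.412 = cos²(32.7°)/cos²(51.4°) ≈ 1.82.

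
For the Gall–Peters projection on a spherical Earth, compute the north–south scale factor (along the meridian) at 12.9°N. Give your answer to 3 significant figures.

The Gall–Peters projection is cylindrical equal-area with φ₀ = 45°. For cylindrical equal-area with standard parallel φ₀, h = cos φ / cos φ₀ and k = cos φ₀ / cos φ, so h·k = 1.
h = cos 12.9° / cos 45° = 0.9748/0.7071 = 1.379.

1.38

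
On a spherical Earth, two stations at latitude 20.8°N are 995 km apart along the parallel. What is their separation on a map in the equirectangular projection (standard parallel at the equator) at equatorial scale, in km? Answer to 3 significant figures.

1060 km

For the equirectangular projection with φ₀ = 0 (plate carrée), h = 1 along meridians and k = sec φ along parallels.
Along the parallel, k = sec 20.8° = 1/0.9348 = 1.070.
Map distance = 995 × 1.070 ≈ 1060 km.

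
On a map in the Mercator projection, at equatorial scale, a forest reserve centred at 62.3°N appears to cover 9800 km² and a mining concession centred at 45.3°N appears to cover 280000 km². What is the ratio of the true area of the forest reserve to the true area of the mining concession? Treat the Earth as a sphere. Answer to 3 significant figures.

Since Mercator area scale is 1/cos²φ, the true area equals the apparent area multiplied by cos²φ.
True area of forest reserve: 9800 × cos²(62.3°) = 9800 × 0.2161 = 2118 km².
True area of mining concession: 280000 × cos²(45.3°) = 280000 × 0.4948 = 138500 km².
Ratio = 2118 / 138500 ≈ 0.0153.

0.0153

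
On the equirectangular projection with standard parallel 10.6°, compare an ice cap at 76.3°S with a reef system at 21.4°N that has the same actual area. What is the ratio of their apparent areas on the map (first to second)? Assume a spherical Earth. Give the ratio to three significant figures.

3.93

With standard parallel φ₀ = 10.6°, the equirectangular projection gives x = Rλ cos φ₀, y = Rφ, so h = 1 and k = cos 10.6° / cos φ.
Areal scale at 76.3°: h·k = 1.000 × 4.150 = 4.150.
Areal scale at 21.4°: h·k = 1.000 × 1.056 = 1.056.
Ratio = 4.150/1.056 ≈ 3.93.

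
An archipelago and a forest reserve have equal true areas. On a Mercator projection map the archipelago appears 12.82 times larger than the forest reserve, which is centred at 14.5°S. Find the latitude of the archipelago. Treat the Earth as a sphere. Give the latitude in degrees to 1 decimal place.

74.3°

For equal true areas on Mercator, apparent areas scale as sec²φ, so the ratio is cos²φ₂ / cos²φ₁.
cos²φ₂ / cos²φ₁ = 12.82  ⇒  cos φ₁ = cos 14.5° / √12.82 = 0.9681/3.581 = 0.2704.
φ₁ = arccos(0.2704) ≈ 74.3°.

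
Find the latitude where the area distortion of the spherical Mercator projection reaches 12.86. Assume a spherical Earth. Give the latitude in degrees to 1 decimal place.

Mercator areal scale is sec²φ.
sec²φ = 12.86  ⇒  cos²φ = 0.07776  ⇒  cos φ = 0.2789.
φ = arccos(0.2789) ≈ 73.8°.

73.8°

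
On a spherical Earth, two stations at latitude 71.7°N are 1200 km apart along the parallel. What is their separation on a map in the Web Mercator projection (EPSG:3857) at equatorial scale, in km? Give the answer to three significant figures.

3820 km

For Mercator, h = k = sec φ (a conformal cylindrical projection has a single point scale, 1/cos φ).
Along the parallel, k = sec 71.7° = 1/0.3140 = 3.185.
Map distance = 1200 × 3.185 ≈ 3820 km.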